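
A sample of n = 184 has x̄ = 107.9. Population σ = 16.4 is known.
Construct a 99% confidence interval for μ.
(104.79, 111.01)

z-interval (σ known):
z* = 2.576 for 99% confidence

Margin of error = z* · σ/√n = 2.576 · 16.4/√184 = 3.11

CI: (107.9 - 3.11, 107.9 + 3.11) = (104.79, 111.01)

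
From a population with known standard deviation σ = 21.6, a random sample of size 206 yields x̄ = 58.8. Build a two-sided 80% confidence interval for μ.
(56.87, 60.73)

z-interval (σ known):
z* = 1.282 for 80% confidence

Margin of error = z* · σ/√n = 1.282 · 21.6/√206 = 1.93

CI: (58.8 - 1.93, 58.8 + 1.93) = (56.87, 60.73)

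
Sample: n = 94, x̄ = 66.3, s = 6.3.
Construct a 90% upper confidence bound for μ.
μ ≤ 67.14

Upper bound (one-sided):
t* = 1.291 (one-sided for 90%)
Upper bound = x̄ + t* · s/√n = 66.3 + 1.291 · 6.3/√94 = 67.14

We are 90% confident that μ ≤ 67.14.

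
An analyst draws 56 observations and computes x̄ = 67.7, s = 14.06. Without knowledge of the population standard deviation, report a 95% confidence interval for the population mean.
(63.93, 71.47)

t-interval (σ unknown):
df = n - 1 = 55
t* = 2.004 for 95% confidence

Margin of error = t* · s/√n = 2.004 · 14.06/√56 = 3.77

CI: (63.93, 71.47)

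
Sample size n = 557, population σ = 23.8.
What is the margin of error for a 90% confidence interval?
Margin of error = 1.66

Margin of error = z* · σ/√n
= 1.645 · 23.8/√557
= 1.645 · 23.8/23.6008
= 1.66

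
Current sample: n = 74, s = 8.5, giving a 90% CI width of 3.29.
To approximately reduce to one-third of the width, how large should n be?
n ≈ 666

CI width ∝ 1/√n
To reduce width by factor 3, need √n to grow by 3 → need 3² = 9 times as many samples.

Current: n = 74, width = 3.29
New: n = 666, width ≈ 1.08

Width reduced by factor of 3.29/1.08 = 3.05.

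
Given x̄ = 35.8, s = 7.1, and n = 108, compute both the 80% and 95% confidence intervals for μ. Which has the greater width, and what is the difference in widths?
95% CI is wider by 0.95

df = 107
80% CI: t* = 1.290, (34.92, 36.68), width = 2 · t* · s/√n = 1.76
95% CI: t* = 1.982, (34.45, 37.15), width = 2 · t* · s/√n = 2.71

The 95% CI is wider by 2.71 - 1.76 = 0.95.
Higher confidence requires a wider interval.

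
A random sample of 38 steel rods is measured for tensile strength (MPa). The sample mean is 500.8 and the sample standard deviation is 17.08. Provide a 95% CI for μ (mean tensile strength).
(495.19, 506.41)

t-interval (σ unknown):
df = n - 1 = 37
t* = 2.026 for 95% confidence

Margin of error = t* · s/√n = 2.026 · 17.08/√38 = 5.61

CI: (495.19, 506.41)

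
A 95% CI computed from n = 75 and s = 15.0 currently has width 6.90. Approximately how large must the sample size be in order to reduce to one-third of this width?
n ≈ 675

CI width ∝ 1/√n
To reduce width by factor 3, need √n to grow by 3 → need 3² = 9 times as many samples.

Current: n = 75, width = 6.90
New: n = 675, width ≈ 2.27

Width reduced by factor of 6.90/2.27 = 3.04.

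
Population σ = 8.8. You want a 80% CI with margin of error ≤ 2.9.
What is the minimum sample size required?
n ≥ 16

For margin E ≤ 2.9:
n ≥ (z* · σ / E)²
n ≥ (1.282 · 8.8 / 2.9)²
n ≥ 15.13

Minimum n = 16 (rounding up)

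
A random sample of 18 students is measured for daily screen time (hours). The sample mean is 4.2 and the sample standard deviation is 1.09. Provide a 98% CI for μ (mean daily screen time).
(3.54, 4.86)

t-interval (σ unknown):
df = n - 1 = 17
t* = 2.567 for 98% confidence

Margin of error = t* · s/√n = 2.567 · 1.09/√18 = 0.66

CI: (3.54, 4.86)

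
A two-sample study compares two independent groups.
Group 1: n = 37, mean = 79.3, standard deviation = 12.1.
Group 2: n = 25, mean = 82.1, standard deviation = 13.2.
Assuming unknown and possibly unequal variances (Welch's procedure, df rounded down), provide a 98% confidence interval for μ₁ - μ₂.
(-10.76, 5.16)

Difference: x̄₁ - x̄₂ = -2.80
SE = √(s₁²/n₁ + s₂²/n₂) = √(12.1²/37 + 13.2²/25) = 3.3055
df = 48.55 → 48 (Welch–Satterthwaite, rounded down)
t* = 2.407

CI: -2.80 ± 2.407 · 3.3055 = -2.80 ± 7.96 = (-10.76, 5.16)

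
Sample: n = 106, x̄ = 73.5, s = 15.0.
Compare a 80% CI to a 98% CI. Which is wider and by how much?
98% CI is wider by 3.12

df = 105
80% CI: t* = 1.290, (71.62, 75.38), width = 2 · t* · s/√n = 3.76
98% CI: t* = 2.362, (70.06, 76.94), width = 2 · t* · s/√n = 6.88

The 98% CI is wider by 6.88 - 3.76 = 3.12.
Higher confidence requires a wider interval.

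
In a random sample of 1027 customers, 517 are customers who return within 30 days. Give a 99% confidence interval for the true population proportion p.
(0.463, 0.544)

Proportion CI:
p̂ = 517/1027 = 0.50341
SE = √(p̂(1-p̂)/n) = √(0.50341 · 0.49659 / 1027) = 0.01560

z* = 2.576
Margin = z* · SE = 2.576 · 0.01560 = 0.0402

CI: 0.50341 ± 0.0402 = (0.463, 0.544)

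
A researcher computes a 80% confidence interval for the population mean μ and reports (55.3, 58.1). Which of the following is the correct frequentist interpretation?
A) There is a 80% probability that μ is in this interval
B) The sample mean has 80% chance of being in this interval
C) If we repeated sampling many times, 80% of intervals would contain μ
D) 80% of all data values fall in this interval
C

A) Wrong — μ is fixed; the randomness lives in the interval, not in μ.
B) Wrong — x̄ is observed and sits in the interval by construction.
C) Correct — this is the frequentist long-run coverage interpretation.
D) Wrong — a CI is about the parameter μ, not individual data values.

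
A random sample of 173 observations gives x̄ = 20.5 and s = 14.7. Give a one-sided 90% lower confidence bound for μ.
μ ≥ 19.06

Lower bound (one-sided):
t* = 1.286 (one-sided for 90%)
Lower bound = x̄ - t* · s/√n = 20.5 - 1.286 · 14.7/√173 = 19.06

We are 90% confident that μ ≥ 19.06.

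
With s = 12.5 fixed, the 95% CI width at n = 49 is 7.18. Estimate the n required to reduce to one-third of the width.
n ≈ 441

CI width ∝ 1/√n
To reduce width by factor 3, need √n to grow by 3 → need 3² = 9 times as many samples.

Current: n = 49, width = 7.18
New: n = 441, width ≈ 2.34

Width reduced by factor of 7.18/2.34 = 3.07.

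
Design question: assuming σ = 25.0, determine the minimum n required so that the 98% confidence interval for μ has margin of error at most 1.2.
n ≥ 2349

For margin E ≤ 1.2:
n ≥ (z* · σ / E)²
n ≥ (2.326 · 25.0 / 1.2)²
n ≥ 2348.21

Minimum n = 2349 (rounding up)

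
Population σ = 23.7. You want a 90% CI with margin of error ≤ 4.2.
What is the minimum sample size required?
n ≥ 87

For margin E ≤ 4.2:
n ≥ (z* · σ / E)²
n ≥ (1.645 · 23.7 / 4.2)²
n ≥ 86.16

Minimum n = 87 (rounding up)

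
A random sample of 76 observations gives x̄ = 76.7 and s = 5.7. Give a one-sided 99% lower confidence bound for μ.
μ ≥ 75.15

Lower bound (one-sided):
t* = 2.377 (one-sided for 99%)
Lower bound = x̄ - t* · s/√n = 76.7 - 2.377 · 5.7/√76 = 75.15

We are 99% confident that μ ≥ 75.15.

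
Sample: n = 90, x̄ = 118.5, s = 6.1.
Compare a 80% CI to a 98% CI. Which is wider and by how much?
98% CI is wider by 1.39

df = 89
80% CI: t* = 1.291, (117.67, 119.33), width = 2 · t* · s/√n = 1.66
98% CI: t* = 2.369, (116.98, 120.02), width = 2 · t* · s/√n = 3.05

The 98% CI is wider by 3.05 - 1.66 = 1.39.
Higher confidence requires a wider interval.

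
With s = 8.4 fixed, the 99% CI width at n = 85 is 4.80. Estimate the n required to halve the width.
n ≈ 340

CI width ∝ 1/√n
To reduce width by factor 2, need √n to grow by 2 → need 2² = 4 times as many samples.

Current: n = 85, width = 4.80
New: n = 340, width ≈ 2.36

Width reduced by factor of 4.80/2.36 = 2.03.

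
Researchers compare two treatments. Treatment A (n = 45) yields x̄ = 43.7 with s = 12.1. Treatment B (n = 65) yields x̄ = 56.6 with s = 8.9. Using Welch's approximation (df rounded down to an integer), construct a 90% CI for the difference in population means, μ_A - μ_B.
(-16.42, -9.38)

Difference: x̄₁ - x̄₂ = -12.90
SE = √(s₁²/n₁ + s₂²/n₂) = √(12.1²/45 + 8.9²/65) = 2.1148
df = 75.82 → 75 (Welch–Satterthwaite, rounded down)
t* = 1.665

CI: -12.90 ± 1.665 · 2.1148 = -12.90 ± 3.52 = (-16.42, -9.38)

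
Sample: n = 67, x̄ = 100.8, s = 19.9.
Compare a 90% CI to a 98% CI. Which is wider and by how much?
98% CI is wider by 3.48

df = 66
90% CI: t* = 1.668, (96.74, 104.86), width = 2 · t* · s/√n = 8.11
98% CI: t* = 2.384, (95.00, 106.60), width = 2 · t* · s/√n = 11.59

The 98% CI is wider by 11.59 - 8.11 = 3.48.
Higher confidence requires a wider interval.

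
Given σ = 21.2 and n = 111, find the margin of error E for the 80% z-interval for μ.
Margin of error = 2.58

Margin of error = z* · σ/√n
= 1.282 · 21.2/√111
= 1.282 · 21.2/10.5357
= 2.58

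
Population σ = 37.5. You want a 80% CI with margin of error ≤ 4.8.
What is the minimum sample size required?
n ≥ 101

For margin E ≤ 4.8:
n ≥ (z* · σ / E)²
n ≥ (1.282 · 37.5 / 4.8)²
n ≥ 100.31

Minimum n = 101 (rounding up)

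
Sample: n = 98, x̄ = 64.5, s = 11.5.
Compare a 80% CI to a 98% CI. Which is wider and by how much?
98% CI is wider by 2.49

df = 97
80% CI: t* = 1.290, (63.00, 66.00), width = 2 · t* · s/√n = 3.00
98% CI: t* = 2.365, (61.75, 67.25), width = 2 · t* · s/√n = 5.49

The 98% CI is wider by 5.49 - 3.00 = 2.49.
Higher confidence requires a wider interval.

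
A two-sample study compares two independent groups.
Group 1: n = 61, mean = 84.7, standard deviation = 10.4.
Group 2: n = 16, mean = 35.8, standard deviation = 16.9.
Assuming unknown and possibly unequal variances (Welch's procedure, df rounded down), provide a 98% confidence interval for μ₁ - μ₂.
(37.59, 60.21)

Difference: x̄₁ - x̄₂ = 48.90
SE = √(s₁²/n₁ + s₂²/n₂) = √(10.4²/61 + 16.9²/16) = 4.4299
df = 18.08 → 18 (Welch–Satterthwaite, rounded down)
t* = 2.552

CI: 48.90 ± 2.552 · 4.4299 = 48.90 ± 11.31 = (37.59, 60.21)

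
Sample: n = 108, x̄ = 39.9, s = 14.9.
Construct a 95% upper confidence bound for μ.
μ ≤ 42.28

Upper bound (one-sided):
t* = 1.659 (one-sided for 95%)
Upper bound = x̄ + t* · s/√n = 39.9 + 1.659 · 14.9/√108 = 42.28

We are 95% confident that μ ≤ 42.28.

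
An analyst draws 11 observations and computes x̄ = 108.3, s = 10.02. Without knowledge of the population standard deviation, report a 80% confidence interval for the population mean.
(104.15, 112.45)

t-interval (σ unknown):
df = n - 1 = 10
t* = 1.372 for 80% confidence

Margin of error = t* · s/√n = 1.372 · 10.02/√11 = 4.15

CI: (104.15, 112.45)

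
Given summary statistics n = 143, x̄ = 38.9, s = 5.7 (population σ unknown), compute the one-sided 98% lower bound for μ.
μ ≥ 37.91

Lower bound (one-sided):
t* = 2.073 (one-sided for 98%)
Lower bound = x̄ - t* · s/√n = 38.9 - 2.073 · 5.7/√143 = 37.91

We are 98% confident that μ ≥ 37.91.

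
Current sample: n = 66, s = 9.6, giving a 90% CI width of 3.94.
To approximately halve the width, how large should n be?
n ≈ 264

CI width ∝ 1/√n
To reduce width by factor 2, need √n to grow by 2 → need 2² = 4 times as many samples.

Current: n = 66, width = 3.94
New: n = 264, width ≈ 1.95

Width reduced by factor of 3.94/1.95 = 2.02.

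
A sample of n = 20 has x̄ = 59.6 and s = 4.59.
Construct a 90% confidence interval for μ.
(57.83, 61.37)

t-interval (σ unknown):
df = n - 1 = 19
t* = 1.729 for 90% confidence

Margin of error = t* · s/√n = 1.729 · 4.59/√20 = 1.77

CI: (57.83, 61.37)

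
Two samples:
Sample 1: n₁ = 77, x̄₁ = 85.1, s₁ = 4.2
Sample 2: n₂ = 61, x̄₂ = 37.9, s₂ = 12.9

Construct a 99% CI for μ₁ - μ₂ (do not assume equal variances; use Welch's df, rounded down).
(42.65, 51.75)

Difference: x̄₁ - x̄₂ = 47.20
SE = √(s₁²/n₁ + s₂²/n₂) = √(4.2²/77 + 12.9²/61) = 1.7196
df = 70.11 → 70 (Welch–Satterthwaite, rounded down)
t* = 2.648

CI: 47.20 ± 2.648 · 1.7196 = 47.20 ± 4.55 = (42.65, 51.75)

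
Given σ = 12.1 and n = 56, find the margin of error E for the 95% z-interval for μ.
Margin of error = 3.17

Margin of error = z* · σ/√n
= 1.960 · 12.1/√56
= 1.960 · 12.1/7.4833
= 3.17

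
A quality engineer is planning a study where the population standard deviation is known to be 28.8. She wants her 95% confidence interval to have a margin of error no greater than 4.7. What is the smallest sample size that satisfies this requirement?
n ≥ 145

For margin E ≤ 4.7:
n ≥ (z* · σ / E)²
n ≥ (1.960 · 28.8 / 4.7)²
n ≥ 144.25

Minimum n = 145 (rounding up)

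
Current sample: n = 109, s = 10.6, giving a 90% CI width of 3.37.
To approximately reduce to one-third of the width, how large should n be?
n ≈ 981

CI width ∝ 1/√n
To reduce width by factor 3, need √n to grow by 3 → need 3² = 9 times as many samples.

Current: n = 109, width = 3.37
New: n = 981, width ≈ 1.11

Width reduced by factor of 3.37/1.11 = 3.04.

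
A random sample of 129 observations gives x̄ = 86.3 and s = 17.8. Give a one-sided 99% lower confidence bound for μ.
μ ≥ 82.61

Lower bound (one-sided):
t* = 2.356 (one-sided for 99%)
Lower bound = x̄ - t* · s/√n = 86.3 - 2.356 · 17.8/√129 = 82.61

We are 99% confident that μ ≥ 82.61.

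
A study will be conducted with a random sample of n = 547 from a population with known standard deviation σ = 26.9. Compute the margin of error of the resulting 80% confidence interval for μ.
Margin of error = 1.47

Margin of error = z* · σ/√n
= 1.282 · 26.9/√547
= 1.282 · 26.9/23.3880
= 1.47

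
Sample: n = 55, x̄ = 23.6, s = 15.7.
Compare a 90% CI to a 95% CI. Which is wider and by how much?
95% CI is wider by 1.40

df = 54
90% CI: t* = 1.674, (20.06, 27.14), width = 2 · t* · s/√n = 7.09
95% CI: t* = 2.005, (19.36, 27.84), width = 2 · t* · s/√n = 8.49

The 95% CI is wider by 8.49 - 7.09 = 1.40.
Higher confidence requires a wider interval.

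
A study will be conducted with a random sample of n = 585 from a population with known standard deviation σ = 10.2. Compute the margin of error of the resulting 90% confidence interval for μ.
Margin of error = 0.69

Margin of error = z* · σ/√n
= 1.645 · 10.2/√585
= 1.645 · 10.2/24.1868
= 0.69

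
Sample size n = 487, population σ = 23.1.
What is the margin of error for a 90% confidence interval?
Margin of error = 1.72

Margin of error = z* · σ/√n
= 1.645 · 23.1/√487
= 1.645 · 23.1/22.0681
= 1.72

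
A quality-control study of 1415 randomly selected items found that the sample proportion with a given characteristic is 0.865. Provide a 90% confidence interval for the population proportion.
(0.850, 0.880)

Proportion CI:
SE = √(p̂(1-p̂)/n) = √(0.865 · 0.135 / 1415) = 0.00908

z* = 1.645
Margin = z* · SE = 1.645 · 0.00908 = 0.0149

CI: 0.865 ± 0.0149 = (0.850, 0.880)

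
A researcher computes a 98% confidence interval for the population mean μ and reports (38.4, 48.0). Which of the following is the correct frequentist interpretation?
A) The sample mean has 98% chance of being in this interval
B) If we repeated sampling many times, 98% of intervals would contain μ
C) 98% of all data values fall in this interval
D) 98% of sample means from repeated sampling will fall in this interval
B

A) Wrong — x̄ is observed and sits in the interval by construction.
B) Correct — this is the frequentist long-run coverage interpretation.
C) Wrong — a CI is about the parameter μ, not individual data values.
D) Wrong — coverage applies to intervals containing μ, not to future x̄ values.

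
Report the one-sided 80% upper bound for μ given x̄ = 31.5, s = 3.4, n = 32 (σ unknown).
μ ≤ 32.01

Upper bound (one-sided):
t* = 0.853 (one-sided for 80%)
Upper bound = x̄ + t* · s/√n = 31.5 + 0.853 · 3.4/√32 = 32.01

We are 80% confident that μ ≤ 32.01.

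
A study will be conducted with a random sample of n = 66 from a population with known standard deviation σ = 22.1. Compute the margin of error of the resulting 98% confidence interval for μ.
Margin of error = 6.33

Margin of error = z* · σ/√n
= 2.326 · 22.1/√66
= 2.326 · 22.1/8.1240
= 6.33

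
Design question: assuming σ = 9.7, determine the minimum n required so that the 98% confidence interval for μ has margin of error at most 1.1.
n ≥ 421

For margin E ≤ 1.1:
n ≥ (z* · σ / E)²
n ≥ (2.326 · 9.7 / 1.1)²
n ≥ 420.70

Minimum n = 421 (rounding up)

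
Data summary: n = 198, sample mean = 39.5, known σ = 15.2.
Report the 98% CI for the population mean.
(36.99, 42.01)

z-interval (σ known):
z* = 2.326 for 98% confidence

Margin of error = z* · σ/√n = 2.326 · 15.2/√198 = 2.51

CI: (39.5 - 2.51, 39.5 + 2.51) = (36.99, 42.01)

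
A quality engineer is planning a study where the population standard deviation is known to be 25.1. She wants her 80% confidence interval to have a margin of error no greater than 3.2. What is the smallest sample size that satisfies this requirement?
n ≥ 102

For margin E ≤ 3.2:
n ≥ (z* · σ / E)²
n ≥ (1.282 · 25.1 / 3.2)²
n ≥ 101.12

Minimum n = 102 (rounding up)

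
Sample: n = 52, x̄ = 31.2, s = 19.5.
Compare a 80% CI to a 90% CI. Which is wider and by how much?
90% CI is wider by 2.04

df = 51
80% CI: t* = 1.298, (27.69, 34.71), width = 2 · t* · s/√n = 7.02
90% CI: t* = 1.675, (26.67, 35.73), width = 2 · t* · s/√n = 9.06

The 90% CI is wider by 9.06 - 7.02 = 2.04.
Higher confidence requires a wider interval.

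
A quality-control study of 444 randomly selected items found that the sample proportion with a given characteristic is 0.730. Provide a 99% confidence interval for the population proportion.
(0.676, 0.784)

Proportion CI:
SE = √(p̂(1-p̂)/n) = √(0.730 · 0.270 / 444) = 0.02107

z* = 2.576
Margin = z* · SE = 2.576 · 0.02107 = 0.0543

CI: 0.730 ± 0.0543 = (0.676, 0.784)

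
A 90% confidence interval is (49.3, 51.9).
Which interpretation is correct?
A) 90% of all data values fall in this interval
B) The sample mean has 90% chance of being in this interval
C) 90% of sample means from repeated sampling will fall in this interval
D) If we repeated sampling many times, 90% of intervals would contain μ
D

A) Wrong — a CI is about the parameter μ, not individual data values.
B) Wrong — x̄ is observed and sits in the interval by construction.
C) Wrong — coverage applies to intervals containing μ, not to future x̄ values.
D) Correct — this is the frequentist long-run coverage interpretation.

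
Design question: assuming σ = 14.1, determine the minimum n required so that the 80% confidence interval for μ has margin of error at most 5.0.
n ≥ 14

For margin E ≤ 5.0:
n ≥ (z* · σ / E)²
n ≥ (1.282 · 14.1 / 5.0)²
n ≥ 13.07

Minimum n = 14 (rounding up)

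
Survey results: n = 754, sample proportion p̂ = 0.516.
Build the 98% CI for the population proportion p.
(0.474, 0.558)

Proportion CI:
SE = √(p̂(1-p̂)/n) = √(0.516 · 0.484 / 754) = 0.01820

z* = 2.326
Margin = z* · SE = 2.326 · 0.01820 = 0.0423

CI: 0.516 ± 0.0423 = (0.474, 0.558)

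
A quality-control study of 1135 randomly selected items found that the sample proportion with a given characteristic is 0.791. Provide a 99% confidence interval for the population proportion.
(0.760, 0.822)

Proportion CI:
SE = √(p̂(1-p̂)/n) = √(0.791 · 0.209 / 1135) = 0.01207

z* = 2.576
Margin = z* · SE = 2.576 · 0.01207 = 0.0311

CI: 0.791 ± 0.0311 = (0.760, 0.822)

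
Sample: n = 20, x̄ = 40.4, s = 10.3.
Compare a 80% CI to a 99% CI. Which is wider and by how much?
99% CI is wider by 7.06

df = 19
80% CI: t* = 1.328, (37.34, 43.46), width = 2 · t* · s/√n = 6.12
99% CI: t* = 2.861, (33.81, 46.99), width = 2 · t* · s/√n = 13.18

The 99% CI is wider by 13.18 - 6.12 = 7.06.
Higher confidence requires a wider interval.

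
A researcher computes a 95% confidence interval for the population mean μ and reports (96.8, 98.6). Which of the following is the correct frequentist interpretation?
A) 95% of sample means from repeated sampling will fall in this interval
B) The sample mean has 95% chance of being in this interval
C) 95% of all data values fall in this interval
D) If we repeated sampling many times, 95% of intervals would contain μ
D

A) Wrong — coverage applies to intervals containing μ, not to future x̄ values.
B) Wrong — x̄ is observed and sits in the interval by construction.
C) Wrong — a CI is about the parameter μ, not individual data values.
D) Correct — this is the frequentist long-run coverage interpretation.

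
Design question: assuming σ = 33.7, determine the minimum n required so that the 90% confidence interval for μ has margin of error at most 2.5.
n ≥ 492

For margin E ≤ 2.5:
n ≥ (z* · σ / E)²
n ≥ (1.645 · 33.7 / 2.5)²
n ≥ 491.71

Minimum n = 492 (rounding up)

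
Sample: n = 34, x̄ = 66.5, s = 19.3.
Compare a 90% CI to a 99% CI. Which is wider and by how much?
99% CI is wider by 6.89

df = 33
90% CI: t* = 1.692, (60.90, 72.10), width = 2 · t* · s/√n = 11.20
99% CI: t* = 2.733, (57.45, 75.55), width = 2 · t* · s/√n = 18.09

The 99% CI is wider by 18.09 - 11.20 = 6.89.
Higher confidence requires a wider interval.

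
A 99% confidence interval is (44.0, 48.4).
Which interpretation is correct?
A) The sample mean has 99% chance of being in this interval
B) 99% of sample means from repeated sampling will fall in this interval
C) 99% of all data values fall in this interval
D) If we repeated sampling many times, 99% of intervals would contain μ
D

A) Wrong — x̄ is observed and sits in the interval by construction.
B) Wrong — coverage applies to intervals containing μ, not to future x̄ values.
C) Wrong — a CI is about the parameter μ, not individual data values.
D) Correct — this is the frequentist long-run coverage interpretation.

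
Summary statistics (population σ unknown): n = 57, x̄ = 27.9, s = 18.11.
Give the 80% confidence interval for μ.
(24.79, 31.01)

t-interval (σ unknown):
df = n - 1 = 56
t* = 1.297 for 80% confidence

Margin of error = t* · s/√n = 1.297 · 18.11/√57 = 3.11

CI: (24.79, 31.01)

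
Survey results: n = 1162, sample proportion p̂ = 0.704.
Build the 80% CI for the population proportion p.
(0.687, 0.721)

Proportion CI:
SE = √(p̂(1-p̂)/n) = √(0.704 · 0.296 / 1162) = 0.01339

z* = 1.282
Margin = z* · SE = 1.282 · 0.01339 = 0.0172

CI: 0.704 ± 0.0172 = (0.687, 0.721)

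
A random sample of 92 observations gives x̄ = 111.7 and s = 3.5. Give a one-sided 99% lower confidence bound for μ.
μ ≥ 110.84

Lower bound (one-sided):
t* = 2.368 (one-sided for 99%)
Lower bound = x̄ - t* · s/√n = 111.7 - 2.368 · 3.5/√92 = 110.84

We are 99% confident that μ ≥ 110.84.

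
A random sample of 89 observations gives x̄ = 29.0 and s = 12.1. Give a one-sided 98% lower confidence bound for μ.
μ ≥ 26.33

Lower bound (one-sided):
t* = 2.085 (one-sided for 98%)
Lower bound = x̄ - t* · s/√n = 29.0 - 2.085 · 12.1/√89 = 26.33

We are 98% confident that μ ≥ 26.33.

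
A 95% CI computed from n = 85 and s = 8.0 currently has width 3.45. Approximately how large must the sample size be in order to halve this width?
n ≈ 340

CI width ∝ 1/√n
To reduce width by factor 2, need √n to grow by 2 → need 2² = 4 times as many samples.

Current: n = 85, width = 3.45
New: n = 340, width ≈ 1.71

Width reduced by factor of 3.45/1.71 = 2.02.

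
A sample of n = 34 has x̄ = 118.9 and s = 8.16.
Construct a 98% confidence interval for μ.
(115.48, 122.32)

t-interval (σ unknown):
df = n - 1 = 33
t* = 2.445 for 98% confidence

Margin of error = t* · s/√n = 2.445 · 8.16/√34 = 3.42

CI: (115.48, 122.32)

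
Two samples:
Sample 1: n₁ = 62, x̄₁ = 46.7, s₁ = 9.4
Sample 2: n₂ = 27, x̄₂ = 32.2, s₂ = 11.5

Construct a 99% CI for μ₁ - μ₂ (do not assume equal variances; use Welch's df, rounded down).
(7.71, 21.29)

Difference: x̄₁ - x̄₂ = 14.50
SE = √(s₁²/n₁ + s₂²/n₂) = √(9.4²/62 + 11.5²/27) = 2.5146
df = 41.82 → 41 (Welch–Satterthwaite, rounded down)
t* = 2.701

CI: 14.50 ± 2.701 · 2.5146 = 14.50 ± 6.79 = (7.71, 21.29)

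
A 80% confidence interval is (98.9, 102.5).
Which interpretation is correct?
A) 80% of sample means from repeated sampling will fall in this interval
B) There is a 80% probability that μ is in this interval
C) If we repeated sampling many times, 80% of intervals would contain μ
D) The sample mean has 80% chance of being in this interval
C

A) Wrong — coverage applies to intervals containing μ, not to future x̄ values.
B) Wrong — μ is fixed; the randomness lives in the interval, not in μ.
C) Correct — this is the frequentist long-run coverage interpretation.
D) Wrong — x̄ is observed and sits in the interval by construction.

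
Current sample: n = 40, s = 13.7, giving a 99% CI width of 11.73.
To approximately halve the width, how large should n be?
n ≈ 160

CI width ∝ 1/√n
To reduce width by factor 2, need √n to grow by 2 → need 2² = 4 times as many samples.

Current: n = 40, width = 11.73
New: n = 160, width ≈ 5.65

Width reduced by factor of 11.73/5.65 = 2.08.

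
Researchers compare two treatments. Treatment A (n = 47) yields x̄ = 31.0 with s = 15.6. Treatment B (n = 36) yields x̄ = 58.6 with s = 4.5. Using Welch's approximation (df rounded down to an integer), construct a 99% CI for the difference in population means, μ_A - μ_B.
(-33.99, -21.21)

Difference: x̄₁ - x̄₂ = -27.60
SE = √(s₁²/n₁ + s₂²/n₂) = √(15.6²/47 + 4.5²/36) = 2.3959
df = 55.67 → 55 (Welch–Satterthwaite, rounded down)
t* = 2.668

CI: -27.60 ± 2.668 · 2.3959 = -27.60 ± 6.39 = (-33.99, -21.21)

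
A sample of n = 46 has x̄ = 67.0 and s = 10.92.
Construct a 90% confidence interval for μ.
(64.30, 69.70)

t-interval (σ unknown):
df = n - 1 = 45
t* = 1.679 for 90% confidence

Margin of error = t* · s/√n = 1.679 · 10.92/√46 = 2.70

CI: (64.30, 69.70)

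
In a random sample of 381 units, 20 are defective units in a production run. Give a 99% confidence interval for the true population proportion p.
(0.023, 0.082)

Proportion CI:
p̂ = 20/381 = 0.05249
SE = √(p̂(1-p̂)/n) = √(0.05249 · 0.94751 / 381) = 0.01143

z* = 2.576
Margin = z* · SE = 2.576 · 0.01143 = 0.0294

CI: 0.05249 ± 0.0294 = (0.023, 0.082)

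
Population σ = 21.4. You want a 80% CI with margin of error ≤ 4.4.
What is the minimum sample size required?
n ≥ 39

For margin E ≤ 4.4:
n ≥ (z* · σ / E)²
n ≥ (1.282 · 21.4 / 4.4)²
n ≥ 38.88

Minimum n = 39 (rounding up)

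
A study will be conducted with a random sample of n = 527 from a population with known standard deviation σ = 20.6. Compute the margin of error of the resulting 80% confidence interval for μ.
Margin of error = 1.15

Margin of error = z* · σ/√n
= 1.282 · 20.6/√527
= 1.282 · 20.6/22.9565
= 1.15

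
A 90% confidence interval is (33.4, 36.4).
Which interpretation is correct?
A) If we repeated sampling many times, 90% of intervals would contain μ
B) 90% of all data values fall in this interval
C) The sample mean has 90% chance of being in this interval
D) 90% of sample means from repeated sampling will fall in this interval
A

A) Correct — this is the frequentist long-run coverage interpretation.
B) Wrong — a CI is about the parameter μ, not individual data values.
C) Wrong — x̄ is observed and sits in the interval by construction.
D) Wrong — coverage applies to intervals containing μ, not to future x̄ values.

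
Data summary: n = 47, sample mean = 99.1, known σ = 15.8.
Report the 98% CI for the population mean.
(93.74, 104.46)

z-interval (σ known):
z* = 2.326 for 98% confidence

Margin of error = z* · σ/√n = 2.326 · 15.8/√47 = 5.36

CI: (99.1 - 5.36, 99.1 + 5.36) = (93.74, 104.46)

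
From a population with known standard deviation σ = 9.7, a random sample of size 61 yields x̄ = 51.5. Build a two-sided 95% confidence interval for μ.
(49.07, 53.93)

z-interval (σ known):
z* = 1.960 for 95% confidence

Margin of error = z* · σ/√n = 1.960 · 9.7/√61 = 2.43

CI: (51.5 - 2.43, 51.5 + 2.43) = (49.07, 53.93)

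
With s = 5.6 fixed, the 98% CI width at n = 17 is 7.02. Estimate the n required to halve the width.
n ≈ 68

CI width ∝ 1/√n
To reduce width by factor 2, need √n to grow by 2 → need 2² = 4 times as many samples.

Current: n = 17, width = 7.02
New: n = 68, width ≈ 3.24

Width reduced by factor of 7.02/3.24 = 2.17.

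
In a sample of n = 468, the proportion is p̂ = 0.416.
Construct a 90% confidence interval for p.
(0.379, 0.453)

Proportion CI:
SE = √(p̂(1-p̂)/n) = √(0.416 · 0.584 / 468) = 0.02278

z* = 1.645
Margin = z* · SE = 1.645 · 0.02278 = 0.0375

CI: 0.416 ± 0.0375 = (0.379, 0.453)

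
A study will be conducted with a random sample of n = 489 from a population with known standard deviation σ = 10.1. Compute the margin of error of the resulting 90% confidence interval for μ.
Margin of error = 0.75

Margin of error = z* · σ/√n
= 1.645 · 10.1/√489
= 1.645 · 10.1/22.1133
= 0.75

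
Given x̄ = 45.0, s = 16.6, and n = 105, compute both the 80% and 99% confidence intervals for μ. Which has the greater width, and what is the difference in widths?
99% CI is wider by 4.32

df = 104
80% CI: t* = 1.290, (42.91, 47.09), width = 2 · t* · s/√n = 4.18
99% CI: t* = 2.624, (40.75, 49.25), width = 2 · t* · s/√n = 8.50

The 99% CI is wider by 8.50 - 4.18 = 4.32.
Higher confidence requires a wider interval.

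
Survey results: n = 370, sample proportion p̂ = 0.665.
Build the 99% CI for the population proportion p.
(0.602, 0.728)

Proportion CI:
SE = √(p̂(1-p̂)/n) = √(0.665 · 0.335 / 370) = 0.02454

z* = 2.576
Margin = z* · SE = 2.576 · 0.02454 = 0.0632

CI: 0.665 ± 0.0632 = (0.602, 0.728)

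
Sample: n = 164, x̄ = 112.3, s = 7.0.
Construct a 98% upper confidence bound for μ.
μ ≤ 113.43

Upper bound (one-sided):
t* = 2.070 (one-sided for 98%)
Upper bound = x̄ + t* · s/√n = 112.3 + 2.070 · 7.0/√164 = 113.43

We are 98% confident that μ ≤ 113.43.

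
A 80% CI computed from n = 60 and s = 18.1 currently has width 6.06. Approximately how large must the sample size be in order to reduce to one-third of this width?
n ≈ 540

CI width ∝ 1/√n
To reduce width by factor 3, need √n to grow by 3 → need 3² = 9 times as many samples.

Current: n = 60, width = 6.06
New: n = 540, width ≈ 2.00

Width reduced by factor of 6.06/2.00 = 3.03.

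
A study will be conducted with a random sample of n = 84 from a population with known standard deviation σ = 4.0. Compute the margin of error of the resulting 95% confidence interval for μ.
Margin of error = 0.86

Margin of error = z* · σ/√n
= 1.960 · 4.0/√84
= 1.960 · 4.0/9.1652
= 0.86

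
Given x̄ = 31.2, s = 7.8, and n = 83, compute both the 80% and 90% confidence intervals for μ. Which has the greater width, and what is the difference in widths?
90% CI is wider by 0.64

df = 82
80% CI: t* = 1.292, (30.09, 32.31), width = 2 · t* · s/√n = 2.21
90% CI: t* = 1.664, (29.78, 32.62), width = 2 · t* · s/√n = 2.85

The 90% CI is wider by 2.85 - 2.21 = 0.64.
Higher confidence requires a wider interval.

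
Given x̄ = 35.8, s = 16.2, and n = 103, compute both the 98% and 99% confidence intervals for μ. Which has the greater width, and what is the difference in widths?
99% CI is wider by 0.84

df = 102
98% CI: t* = 2.363, (32.03, 39.57), width = 2 · t* · s/√n = 7.54
99% CI: t* = 2.625, (31.61, 39.99), width = 2 · t* · s/√n = 8.38

The 99% CI is wider by 8.38 - 7.54 = 0.84.
Higher confidence requires a wider interval.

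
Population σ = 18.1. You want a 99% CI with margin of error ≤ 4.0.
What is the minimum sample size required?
n ≥ 136

For margin E ≤ 4.0:
n ≥ (z* · σ / E)²
n ≥ (2.576 · 18.1 / 4.0)²
n ≥ 135.87

Minimum n = 136 (rounding up)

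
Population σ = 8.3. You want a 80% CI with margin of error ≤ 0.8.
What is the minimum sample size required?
n ≥ 177

For margin E ≤ 0.8:
n ≥ (z* · σ / E)²
n ≥ (1.282 · 8.3 / 0.8)²
n ≥ 176.91

Minimum n = 177 (rounding up)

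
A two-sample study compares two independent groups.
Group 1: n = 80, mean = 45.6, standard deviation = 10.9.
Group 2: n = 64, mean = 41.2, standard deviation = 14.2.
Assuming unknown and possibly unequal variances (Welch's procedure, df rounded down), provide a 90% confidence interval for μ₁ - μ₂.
(0.83, 7.97)

Difference: x̄₁ - x̄₂ = 4.40
SE = √(s₁²/n₁ + s₂²/n₂) = √(10.9²/80 + 14.2²/64) = 2.1531
df = 115.86 → 115 (Welch–Satterthwaite, rounded down)
t* = 1.658

CI: 4.40 ± 1.658 · 2.1531 = 4.40 ± 3.57 = (0.83, 7.97)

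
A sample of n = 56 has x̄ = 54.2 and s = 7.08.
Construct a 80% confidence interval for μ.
(52.97, 55.43)

t-interval (σ unknown):
df = n - 1 = 55
t* = 1.297 for 80% confidence

Margin of error = t* · s/√n = 1.297 · 7.08/√56 = 1.23

CI: (52.97, 55.43)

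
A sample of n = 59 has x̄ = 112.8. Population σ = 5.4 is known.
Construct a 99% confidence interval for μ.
(110.99, 114.61)

z-interval (σ known):
z* = 2.576 for 99% confidence

Margin of error = z* · σ/√n = 2.576 · 5.4/√59 = 1.81

CI: (112.8 - 1.81, 112.8 + 1.81) = (110.99, 114.61)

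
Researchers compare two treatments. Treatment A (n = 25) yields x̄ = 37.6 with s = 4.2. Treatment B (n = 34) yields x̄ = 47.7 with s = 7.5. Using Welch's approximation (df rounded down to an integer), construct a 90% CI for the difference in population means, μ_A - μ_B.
(-12.67, -7.53)

Difference: x̄₁ - x̄₂ = -10.10
SE = √(s₁²/n₁ + s₂²/n₂) = √(4.2²/25 + 7.5²/34) = 1.5362
df = 53.72 → 53 (Welch–Satterthwaite, rounded down)
t* = 1.674

CI: -10.10 ± 1.674 · 1.5362 = -10.10 ± 2.57 = (-12.67, -7.53)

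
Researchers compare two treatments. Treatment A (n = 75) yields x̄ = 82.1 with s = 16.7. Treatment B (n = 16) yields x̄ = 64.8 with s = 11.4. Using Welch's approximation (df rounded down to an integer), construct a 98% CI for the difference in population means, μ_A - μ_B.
(8.85, 25.75)

Difference: x̄₁ - x̄₂ = 17.30
SE = √(s₁²/n₁ + s₂²/n₂) = √(16.7²/75 + 11.4²/16) = 3.4411
df = 30.58 → 30 (Welch–Satterthwaite, rounded down)
t* = 2.457

CI: 17.30 ± 2.457 · 3.4411 = 17.30 ± 8.45 = (8.85, 25.75)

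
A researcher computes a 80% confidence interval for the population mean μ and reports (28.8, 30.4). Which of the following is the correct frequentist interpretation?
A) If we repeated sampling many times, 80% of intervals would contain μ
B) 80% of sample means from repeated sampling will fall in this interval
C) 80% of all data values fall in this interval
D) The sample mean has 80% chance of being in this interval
A

A) Correct — this is the frequentist long-run coverage interpretation.
B) Wrong — coverage applies to intervals containing μ, not to future x̄ values.
C) Wrong — a CI is about the parameter μ, not individual data values.
D) Wrong — x̄ is observed and sits in the interval by construction.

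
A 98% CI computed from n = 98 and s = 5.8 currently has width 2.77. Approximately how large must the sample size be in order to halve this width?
n ≈ 392

CI width ∝ 1/√n
To reduce width by factor 2, need √n to grow by 2 → need 2² = 4 times as many samples.

Current: n = 98, width = 2.77
New: n = 392, width ≈ 1.37

Width reduced by factor of 2.77/1.37 = 2.02.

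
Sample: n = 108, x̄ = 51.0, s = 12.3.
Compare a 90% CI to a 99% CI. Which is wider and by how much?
99% CI is wider by 2.28

df = 107
90% CI: t* = 1.659, (49.04, 52.96), width = 2 · t* · s/√n = 3.93
99% CI: t* = 2.623, (47.90, 54.10), width = 2 · t* · s/√n = 6.21

The 99% CI is wider by 6.21 - 3.93 = 2.28.
Higher confidence requires a wider interval.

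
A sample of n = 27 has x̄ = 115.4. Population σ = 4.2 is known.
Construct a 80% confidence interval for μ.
(114.36, 116.44)

z-interval (σ known):
z* = 1.282 for 80% confidence

Margin of error = z* · σ/√n = 1.282 · 4.2/√27 = 1.04

CI: (115.4 - 1.04, 115.4 + 1.04) = (114.36, 116.44)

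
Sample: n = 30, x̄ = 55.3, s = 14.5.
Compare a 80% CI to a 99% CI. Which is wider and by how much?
99% CI is wider by 7.65

df = 29
80% CI: t* = 1.311, (51.83, 58.77), width = 2 · t* · s/√n = 6.94
99% CI: t* = 2.756, (48.00, 62.60), width = 2 · t* · s/√n = 14.59

The 99% CI is wider by 14.59 - 6.94 = 7.65.
Higher confidence requires a wider interval.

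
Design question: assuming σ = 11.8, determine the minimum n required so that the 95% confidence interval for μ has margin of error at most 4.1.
n ≥ 32

For margin E ≤ 4.1:
n ≥ (z* · σ / E)²
n ≥ (1.960 · 11.8 / 4.1)²
n ≥ 31.82

Minimum n = 32 (rounding up)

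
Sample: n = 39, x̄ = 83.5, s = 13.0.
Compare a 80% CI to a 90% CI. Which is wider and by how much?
90% CI is wider by 1.59

df = 38
80% CI: t* = 1.304, (80.79, 86.21), width = 2 · t* · s/√n = 5.43
90% CI: t* = 1.686, (79.99, 87.01), width = 2 · t* · s/√n = 7.02

The 90% CI is wider by 7.02 - 5.43 = 1.59.
Higher confidence requires a wider interval.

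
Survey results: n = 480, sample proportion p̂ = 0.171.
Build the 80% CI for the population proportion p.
(0.149, 0.193)

Proportion CI:
SE = √(p̂(1-p̂)/n) = √(0.171 · 0.829 / 480) = 0.01719

z* = 1.282
Margin = z* · SE = 1.282 · 0.01719 = 0.0220

CI: 0.171 ± 0.0220 = (0.149, 0.193)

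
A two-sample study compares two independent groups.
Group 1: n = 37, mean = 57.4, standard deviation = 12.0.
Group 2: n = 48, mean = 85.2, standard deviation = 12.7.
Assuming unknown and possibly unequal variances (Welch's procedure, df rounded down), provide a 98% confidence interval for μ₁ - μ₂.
(-34.19, -21.41)

Difference: x̄₁ - x̄₂ = -27.80
SE = √(s₁²/n₁ + s₂²/n₂) = √(12.0²/37 + 12.7²/48) = 2.6930
df = 79.57 → 79 (Welch–Satterthwaite, rounded down)
t* = 2.374

CI: -27.80 ± 2.374 · 2.6930 = -27.80 ± 6.39 = (-34.19, -21.41)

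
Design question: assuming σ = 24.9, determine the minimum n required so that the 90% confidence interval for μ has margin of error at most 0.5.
n ≥ 6712

For margin E ≤ 0.5:
n ≥ (z* · σ / E)²
n ≥ (1.645 · 24.9 / 0.5)²
n ≥ 6711.05

Minimum n = 6712 (rounding up)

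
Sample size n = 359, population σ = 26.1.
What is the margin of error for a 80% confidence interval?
Margin of error = 1.77

Margin of error = z* · σ/√n
= 1.282 · 26.1/√359
= 1.282 · 26.1/18.9473
= 1.77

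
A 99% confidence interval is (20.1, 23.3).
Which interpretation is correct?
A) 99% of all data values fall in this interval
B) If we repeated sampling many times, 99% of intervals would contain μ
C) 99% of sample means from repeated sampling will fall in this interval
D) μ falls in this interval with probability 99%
B

A) Wrong — a CI is about the parameter μ, not individual data values.
B) Correct — this is the frequentist long-run coverage interpretation.
C) Wrong — coverage applies to intervals containing μ, not to future x̄ values.
D) Wrong — μ is fixed; the randomness lives in the interval, not in μ.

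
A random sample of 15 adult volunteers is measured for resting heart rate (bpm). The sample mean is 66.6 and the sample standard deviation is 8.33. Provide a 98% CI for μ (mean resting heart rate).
(60.96, 72.24)

t-interval (σ unknown):
df = n - 1 = 14
t* = 2.624 for 98% confidence

Margin of error = t* · s/√n = 2.624 · 8.33/√15 = 5.64

CI: (60.96, 72.24)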